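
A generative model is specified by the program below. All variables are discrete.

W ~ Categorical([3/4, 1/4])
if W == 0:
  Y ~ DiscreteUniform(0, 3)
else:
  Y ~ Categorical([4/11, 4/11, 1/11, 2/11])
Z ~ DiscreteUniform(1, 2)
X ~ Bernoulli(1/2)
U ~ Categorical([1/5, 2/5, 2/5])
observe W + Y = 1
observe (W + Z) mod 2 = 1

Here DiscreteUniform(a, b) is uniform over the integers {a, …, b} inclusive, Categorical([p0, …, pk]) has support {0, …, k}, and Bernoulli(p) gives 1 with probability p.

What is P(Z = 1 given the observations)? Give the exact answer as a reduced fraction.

Enumerate traces; 12 have nonzero weight after conditioning:
  (W=0, Y=1, Z=1, X=0, U=0) weight 3/320
  (W=0, Y=1, Z=1, X=0, U=1) weight 3/160
  (W=0, Y=1, Z=1, X=0, U=2) weight 3/160
  (W=0, Y=1, Z=1, X=1, U=0) weight 3/320
  (W=0, Y=1, Z=1, X=1, U=1) weight 3/160
  (W=0, Y=1, Z=1, X=1, U=2) weight 3/160
  (W=1, Y=0, Z=2, X=0, U=0) weight 1/220
  (W=1, Y=0, Z=2, X=0, U=1) weight 1/110
  … 4 more
Group by Z:
  weight(Z=1) = 3/32
  weight(Z=2) = 1/22
Total weight = 3/32 + 1/22 = 49/352
P(Z=1 | obs) = 3/32 / 49/352 = 33/49
P(Z=2 | obs) = 1/22 / 49/352 = 16/49

P(Z = 1 | obs) = 33/49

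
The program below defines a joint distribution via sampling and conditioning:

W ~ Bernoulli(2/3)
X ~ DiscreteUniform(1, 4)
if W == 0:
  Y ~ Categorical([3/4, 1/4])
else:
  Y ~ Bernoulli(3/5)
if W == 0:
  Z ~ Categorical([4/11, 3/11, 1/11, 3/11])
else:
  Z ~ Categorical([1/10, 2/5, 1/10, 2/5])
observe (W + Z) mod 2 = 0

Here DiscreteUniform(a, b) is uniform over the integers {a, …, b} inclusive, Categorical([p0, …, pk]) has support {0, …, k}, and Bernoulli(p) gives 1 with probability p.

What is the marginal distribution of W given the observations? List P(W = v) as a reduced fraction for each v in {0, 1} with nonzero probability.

P(W=0) = 25/113, P(W=1) = 88/113

Enumerate traces; 32 have nonzero weight after conditioning:
  (W=0, X=1, Y=0, Z=0) weight 1/44
  (W=0, X=1, Y=0, Z=2) weight 1/176
  (W=0, X=1, Y=1, Z=0) weight 1/132
  (W=0, X=1, Y=1, Z=2) weight 1/528
  (W=0, X=2, Y=0, Z=0) weight 1/44
  (W=0, X=2, Y=0, Z=2) weight 1/176
  (W=0, X=2, Y=1, Z=0) weight 1/132
  (W=0, X=2, Y=1, Z=2) weight 1/528
  (W=1, X=1, Y=0, Z=1) weight 2/75
  … 23 more
Group by W:
  weight(W=0) = 5/33
  weight(W=1) = 8/15
Total weight = 5/33 + 8/15 = 113/165
P(W=0 | obs) = 5/33 / 113/165 = 25/113
P(W=1 | obs) = 8/15 / 113/165 = 88/113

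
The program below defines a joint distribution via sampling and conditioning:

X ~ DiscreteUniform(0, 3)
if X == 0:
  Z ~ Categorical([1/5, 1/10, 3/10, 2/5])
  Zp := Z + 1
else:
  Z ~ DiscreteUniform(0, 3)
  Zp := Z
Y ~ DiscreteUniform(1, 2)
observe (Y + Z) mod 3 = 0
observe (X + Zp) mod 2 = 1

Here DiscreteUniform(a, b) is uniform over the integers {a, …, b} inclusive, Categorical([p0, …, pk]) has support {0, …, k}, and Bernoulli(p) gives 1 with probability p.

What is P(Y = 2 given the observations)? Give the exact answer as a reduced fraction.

P(Y = 2 | obs) = 5/21

Enumerate traces; 4 have nonzero weight after conditioning:
  (X=0, Z=2, Y=1) weight 3/80
  (X=1, Z=2, Y=1) weight 1/32
  (X=2, Z=1, Y=2) weight 1/32
  (X=3, Z=2, Y=1) weight 1/32
Group by Y:
  weight(Y=1) = 1/10
  weight(Y=2) = 1/32
Total weight = 1/10 + 1/32 = 21/160
P(Y=1 | obs) = 1/10 / 21/160 = 16/21
P(Y=2 | obs) = 1/32 / 21/160 = 5/21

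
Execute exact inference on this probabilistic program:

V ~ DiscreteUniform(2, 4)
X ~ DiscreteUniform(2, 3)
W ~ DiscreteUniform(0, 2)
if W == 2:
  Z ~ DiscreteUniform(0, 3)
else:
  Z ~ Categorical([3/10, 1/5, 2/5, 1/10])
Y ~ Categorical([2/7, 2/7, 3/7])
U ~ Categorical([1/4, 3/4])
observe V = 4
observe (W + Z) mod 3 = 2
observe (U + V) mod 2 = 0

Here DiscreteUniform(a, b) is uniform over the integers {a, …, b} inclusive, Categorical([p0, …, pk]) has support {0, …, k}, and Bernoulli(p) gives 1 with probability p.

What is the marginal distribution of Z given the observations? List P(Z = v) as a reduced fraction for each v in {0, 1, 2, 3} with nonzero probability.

P(Z=0) = 5/22, P(Z=1) = 2/11, P(Z=2) = 4/11, P(Z=3) = 5/22

Enumerate traces; 24 have nonzero weight after conditioning:
  (V=4, X=2, W=0, Z=2, Y=0, U=0) weight 1/630
  (V=4, X=2, W=0, Z=2, Y=1, U=0) weight 1/630
  (V=4, X=2, W=0, Z=2, Y=2, U=0) weight 1/420
  (V=4, X=2, W=1, Z=1, Y=0, U=0) weight 1/1260
  (V=4, X=2, W=1, Z=1, Y=1, U=0) weight 1/1260
  (V=4, X=2, W=1, Z=1, Y=2, U=0) weight 1/840
  (V=4, X=2, W=2, Z=0, Y=0, U=0) weight 1/1008
  (V=4, X=2, W=2, Z=0, Y=1, U=0) weight 1/1008
  (V=4, X=2, W=2, Z=3, Y=0, U=0) weight 1/1008
  … 15 more
Group by Z:
  weight(Z=0) = 1/144
  weight(Z=1) = 1/180
  weight(Z=2) = 1/90
  weight(Z=3) = 1/144
Total weight = 1/144 + 1/180 + 1/90 + 1/144 = 11/360
P(Z=0 | obs) = 1/144 / 11/360 = 5/22
P(Z=1 | obs) = 1/180 / 11/360 = 2/11
P(Z=2 | obs) = 1/90 / 11/360 = 4/11
P(Z=3 | obs) = 1/144 / 11/360 = 5/22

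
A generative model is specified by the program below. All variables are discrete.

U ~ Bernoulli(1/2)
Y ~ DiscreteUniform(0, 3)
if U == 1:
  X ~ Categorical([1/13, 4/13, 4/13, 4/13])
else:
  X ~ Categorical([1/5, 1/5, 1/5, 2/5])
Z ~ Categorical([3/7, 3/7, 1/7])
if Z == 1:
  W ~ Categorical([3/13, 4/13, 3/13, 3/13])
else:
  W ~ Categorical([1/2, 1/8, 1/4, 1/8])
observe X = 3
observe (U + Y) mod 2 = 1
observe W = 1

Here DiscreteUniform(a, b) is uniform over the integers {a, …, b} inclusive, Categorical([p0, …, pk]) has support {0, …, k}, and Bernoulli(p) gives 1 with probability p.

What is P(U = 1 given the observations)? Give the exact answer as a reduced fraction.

Enumerate traces; 12 have nonzero weight after conditioning:
  (U=0, Y=1, X=3, Z=0, W=1) weight 3/1120
  (U=0, Y=1, X=3, Z=1, W=1) weight 3/455
  (U=0, Y=1, X=3, Z=2, W=1) weight 1/1120
  (U=0, Y=3, X=3, Z=0, W=1) weight 3/1120
  (U=0, Y=3, X=3, Z=1, W=1) weight 3/455
  (U=0, Y=3, X=3, Z=2, W=1) weight 1/1120
  (U=1, Y=0, X=3, Z=0, W=1) weight 3/1456
  (U=1, Y=0, X=3, Z=1, W=1) weight 6/1183
  … 4 more
Group by U:
  weight(U=0) = 37/1820
  weight(U=1) = 37/2366
Total weight = 37/1820 + 37/2366 = 851/23660
P(U=0 | obs) = 37/1820 / 851/23660 = 13/23
P(U=1 | obs) = 37/2366 / 851/23660 = 10/23

P(U = 1 | obs) = 10/23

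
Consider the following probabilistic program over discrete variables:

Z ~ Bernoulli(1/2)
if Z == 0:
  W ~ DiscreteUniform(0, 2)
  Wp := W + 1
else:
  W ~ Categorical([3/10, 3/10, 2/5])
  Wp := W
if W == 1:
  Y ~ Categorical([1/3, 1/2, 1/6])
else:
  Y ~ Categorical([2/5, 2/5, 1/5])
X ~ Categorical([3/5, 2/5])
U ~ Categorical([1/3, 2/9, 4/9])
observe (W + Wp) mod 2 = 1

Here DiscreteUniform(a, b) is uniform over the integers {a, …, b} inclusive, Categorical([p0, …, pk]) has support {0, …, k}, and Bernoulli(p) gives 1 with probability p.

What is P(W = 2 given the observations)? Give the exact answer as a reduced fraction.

P(W = 2 | obs) = 1/3

Enumerate traces; 54 have nonzero weight after conditioning:
  (Z=0, W=0, Y=0, X=0, U=0) weight 1/75
  (Z=0, W=0, Y=0, X=0, U=1) weight 2/225
  (Z=0, W=0, Y=0, X=0, U=2) weight 4/225
  (Z=0, W=0, Y=0, X=1, U=0) weight 2/225
  (Z=0, W=0, Y=0, X=1, U=1) weight 4/675
  (Z=0, W=0, Y=0, X=1, U=2) weight 8/675
  (Z=0, W=0, Y=1, X=0, U=0) weight 1/75
  (Z=0, W=0, Y=1, X=0, U=1) weight 2/225
  (Z=0, W=1, Y=0, X=0, U=0) weight 1/90
  (Z=0, W=2, Y=0, X=0, U=0) weight 1/75
  … 44 more
Group by W:
  weight(W=0) = 1/6
  weight(W=1) = 1/6
  weight(W=2) = 1/6
Total weight = 1/6 + 1/6 + 1/6 = 1/2
P(W=0 | obs) = 1/6 / 1/2 = 1/3
P(W=1 | obs) = 1/6 / 1/2 = 1/3
P(W=2 | obs) = 1/6 / 1/2 = 1/3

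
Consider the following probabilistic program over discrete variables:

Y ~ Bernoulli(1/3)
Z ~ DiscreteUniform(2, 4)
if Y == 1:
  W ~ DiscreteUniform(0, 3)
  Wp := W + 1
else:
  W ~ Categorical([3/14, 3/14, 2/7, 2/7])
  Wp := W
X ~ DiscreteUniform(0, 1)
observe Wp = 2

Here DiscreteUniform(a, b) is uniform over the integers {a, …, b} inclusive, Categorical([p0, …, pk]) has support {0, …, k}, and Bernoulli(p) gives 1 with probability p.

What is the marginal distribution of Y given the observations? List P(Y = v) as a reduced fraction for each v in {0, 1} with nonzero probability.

P(Y=0) = 16/23, P(Y=1) = 7/23

Enumerate traces; 12 have nonzero weight after conditioning:
  (Y=0, Z=2, W=2, X=0) weight 2/63
  (Y=0, Z=2, W=2, X=1) weight 2/63
  (Y=0, Z=3, W=2, X=0) weight 2/63
  (Y=0, Z=3, W=2, X=1) weight 2/63
  (Y=0, Z=4, W=2, X=0) weight 2/63
  (Y=0, Z=4, W=2, X=1) weight 2/63
  (Y=1, Z=2, W=1, X=0) weight 1/72
  (Y=1, Z=2, W=1, X=1) weight 1/72
  … 4 more
Group by Y:
  weight(Y=0) = 4/21
  weight(Y=1) = 1/12
Total weight = 4/21 + 1/12 = 23/84
P(Y=0 | obs) = 4/21 / 23/84 = 16/23
P(Y=1 | obs) = 1/12 / 23/84 = 7/23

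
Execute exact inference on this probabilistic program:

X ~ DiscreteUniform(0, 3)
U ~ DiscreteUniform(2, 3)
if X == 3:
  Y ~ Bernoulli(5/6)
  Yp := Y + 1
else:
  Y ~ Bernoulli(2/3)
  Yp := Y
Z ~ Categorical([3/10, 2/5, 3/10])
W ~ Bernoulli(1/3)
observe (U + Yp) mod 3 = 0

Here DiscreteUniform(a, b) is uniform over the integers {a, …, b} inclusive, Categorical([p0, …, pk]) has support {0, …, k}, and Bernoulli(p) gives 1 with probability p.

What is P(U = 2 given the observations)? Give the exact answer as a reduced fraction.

P(U = 2 | obs) = 13/19

Enumerate traces; 42 have nonzero weight after conditioning:
  (X=0, U=2, Y=1, Z=0, W=0) weight 1/60
  (X=0, U=2, Y=1, Z=0, W=1) weight 1/120
  (X=0, U=2, Y=1, Z=1, W=0) weight 1/45
  (X=0, U=2, Y=1, Z=1, W=1) weight 1/90
  (X=0, U=2, Y=1, Z=2, W=0) weight 1/60
  (X=0, U=2, Y=1, Z=2, W=1) weight 1/120
  (X=0, U=3, Y=0, Z=0, W=0) weight 1/120
  (X=0, U=3, Y=0, Z=0, W=1) weight 1/240
  … 34 more
Group by U:
  weight(U=2) = 13/48
  weight(U=3) = 1/8
Total weight = 13/48 + 1/8 = 19/48
P(U=2 | obs) = 13/48 / 19/48 = 13/19
P(U=3 | obs) = 1/8 / 19/48 = 6/19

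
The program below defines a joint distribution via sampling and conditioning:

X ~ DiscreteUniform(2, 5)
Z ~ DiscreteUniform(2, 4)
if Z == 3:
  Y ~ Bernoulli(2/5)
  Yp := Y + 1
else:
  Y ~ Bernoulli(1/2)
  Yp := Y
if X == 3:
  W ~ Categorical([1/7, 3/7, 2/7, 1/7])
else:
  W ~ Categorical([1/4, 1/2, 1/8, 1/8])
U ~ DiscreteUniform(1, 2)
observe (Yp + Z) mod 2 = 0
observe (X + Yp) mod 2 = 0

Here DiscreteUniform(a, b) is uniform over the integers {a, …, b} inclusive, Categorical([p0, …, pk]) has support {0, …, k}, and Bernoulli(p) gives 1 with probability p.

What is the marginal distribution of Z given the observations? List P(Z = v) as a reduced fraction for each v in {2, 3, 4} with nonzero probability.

P(Z=2) = 5/16, P(Z=3) = 3/8, P(Z=4) = 5/16

Enumerate traces; 48 have nonzero weight after conditioning:
  (X=2, Z=2, Y=0, W=0, U=1) weight 1/192
  (X=2, Z=2, Y=0, W=0, U=2) weight 1/192
  (X=2, Z=2, Y=0, W=1, U=1) weight 1/96
  (X=2, Z=2, Y=0, W=1, U=2) weight 1/96
  (X=2, Z=2, Y=0, W=2, U=1) weight 1/384
  (X=2, Z=2, Y=0, W=2, U=2) weight 1/384
  (X=2, Z=2, Y=0, W=3, U=1) weight 1/384
  (X=2, Z=2, Y=0, W=3, U=2) weight 1/384
  (X=2, Z=4, Y=0, W=0, U=1) weight 1/192
  (X=3, Z=3, Y=0, W=0, U=1) weight 1/280
  … 38 more
Group by Z:
  weight(Z=2) = 1/12
  weight(Z=3) = 1/10
  weight(Z=4) = 1/12
Total weight = 1/12 + 1/10 + 1/12 = 4/15
P(Z=2 | obs) = 1/12 / 4/15 = 5/16
P(Z=3 | obs) = 1/10 / 4/15 = 3/8
P(Z=4 | obs) = 1/12 / 4/15 = 5/16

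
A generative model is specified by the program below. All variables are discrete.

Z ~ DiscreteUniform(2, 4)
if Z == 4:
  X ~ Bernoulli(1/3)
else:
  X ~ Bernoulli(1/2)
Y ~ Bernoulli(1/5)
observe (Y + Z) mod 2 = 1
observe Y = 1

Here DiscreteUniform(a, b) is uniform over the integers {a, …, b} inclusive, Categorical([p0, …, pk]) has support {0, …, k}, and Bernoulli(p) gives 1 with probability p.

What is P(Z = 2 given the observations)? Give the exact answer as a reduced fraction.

Enumerate traces; 4 have nonzero weight after conditioning:
  (Z=2, X=0, Y=1) weight 1/30
  (Z=2, X=1, Y=1) weight 1/30
  (Z=4, X=0, Y=1) weight 2/45
  (Z=4, X=1, Y=1) weight 1/45
Group by Z:
  weight(Z=2) = 1/15
  weight(Z=4) = 1/15
Total weight = 1/15 + 1/15 = 2/15
P(Z=2 | obs) = 1/15 / 2/15 = 1/2
P(Z=4 | obs) = 1/15 / 2/15 = 1/2

P(Z = 2 | obs) = 1/2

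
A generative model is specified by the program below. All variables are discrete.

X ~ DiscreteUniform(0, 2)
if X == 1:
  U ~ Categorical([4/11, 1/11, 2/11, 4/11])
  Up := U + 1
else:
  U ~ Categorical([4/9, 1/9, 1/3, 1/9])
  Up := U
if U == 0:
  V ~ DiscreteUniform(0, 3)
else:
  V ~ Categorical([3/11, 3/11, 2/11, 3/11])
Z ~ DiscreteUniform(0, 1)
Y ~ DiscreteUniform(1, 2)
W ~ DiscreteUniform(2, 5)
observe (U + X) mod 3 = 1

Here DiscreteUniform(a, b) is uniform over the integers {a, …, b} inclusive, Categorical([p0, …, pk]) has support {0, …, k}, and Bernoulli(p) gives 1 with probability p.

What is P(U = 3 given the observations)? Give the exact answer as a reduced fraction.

Enumerate traces; 256 have nonzero weight after conditioning:
  (X=0, U=1, V=0, Z=0, Y=1, W=2) weight 1/1584
  (X=0, U=1, V=0, Z=0, Y=1, W=3) weight 1/1584
  (X=0, U=1, V=0, Z=0, Y=1, W=4) weight 1/1584
  (X=0, U=1, V=0, Z=0, Y=1, W=5) weight 1/1584
  (X=0, U=1, V=0, Z=0, Y=2, W=2) weight 1/1584
  (X=0, U=1, V=0, Z=0, Y=2, W=3) weight 1/1584
  (X=0, U=1, V=0, Z=0, Y=2, W=4) weight 1/1584
  (X=0, U=1, V=0, Z=0, Y=2, W=5) weight 1/1584
  (X=1, U=0, V=0, Z=0, Y=1, W=2) weight 1/528
  (X=1, U=3, V=0, Z=0, Y=1, W=2) weight 1/484
  … 246 more
Group by U:
  weight(U=0) = 4/33
  weight(U=1) = 1/27
  weight(U=2) = 1/9
  weight(U=3) = 4/33
Total weight = 4/33 + 1/27 + 1/9 + 4/33 = 116/297
P(U=0 | obs) = 4/33 / 116/297 = 9/29
P(U=1 | obs) = 1/27 / 116/297 = 11/116
P(U=2 | obs) = 1/9 / 116/297 = 33/116
P(U=3 | obs) = 4/33 / 116/297 = 9/29

P(U = 3 | obs) = 9/29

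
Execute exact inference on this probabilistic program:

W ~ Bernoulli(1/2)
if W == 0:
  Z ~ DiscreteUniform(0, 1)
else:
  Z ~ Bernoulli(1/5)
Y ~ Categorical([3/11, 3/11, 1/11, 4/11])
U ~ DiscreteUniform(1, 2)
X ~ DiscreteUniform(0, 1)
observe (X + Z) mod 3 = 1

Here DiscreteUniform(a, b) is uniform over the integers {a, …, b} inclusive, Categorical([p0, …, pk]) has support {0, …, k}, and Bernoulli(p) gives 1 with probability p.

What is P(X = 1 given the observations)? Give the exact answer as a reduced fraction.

P(X = 1 | obs) = 13/20

Enumerate traces; 32 have nonzero weight after conditioning:
  (W=0, Z=0, Y=0, U=1, X=1) weight 3/176
  (W=0, Z=0, Y=0, U=2, X=1) weight 3/176
  (W=0, Z=0, Y=1, U=1, X=1) weight 3/176
  (W=0, Z=0, Y=1, U=2, X=1) weight 3/176
  (W=0, Z=0, Y=2, U=1, X=1) weight 1/176
  (W=0, Z=0, Y=2, U=2, X=1) weight 1/176
  (W=0, Z=0, Y=3, U=1, X=1) weight 1/44
  (W=0, Z=0, Y=3, U=2, X=1) weight 1/44
  (W=0, Z=1, Y=0, U=1, X=0) weight 3/176
  … 23 more
Group by X:
  weight(X=0) = 7/40
  weight(X=1) = 13/40
Total weight = 7/40 + 13/40 = 1/2
P(X=0 | obs) = 7/40 / 1/2 = 7/20
P(X=1 | obs) = 13/40 / 1/2 = 13/20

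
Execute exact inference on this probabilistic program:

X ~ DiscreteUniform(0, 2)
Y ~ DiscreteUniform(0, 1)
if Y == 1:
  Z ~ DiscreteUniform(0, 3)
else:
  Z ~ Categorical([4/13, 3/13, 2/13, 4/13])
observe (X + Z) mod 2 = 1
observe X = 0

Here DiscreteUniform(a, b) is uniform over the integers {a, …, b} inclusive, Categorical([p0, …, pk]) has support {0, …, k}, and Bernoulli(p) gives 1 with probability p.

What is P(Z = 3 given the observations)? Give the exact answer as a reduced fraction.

P(Z = 3 | obs) = 29/54

Enumerate traces; 4 have nonzero weight after conditioning:
  (X=0, Y=0, Z=1) weight 1/26
  (X=0, Y=0, Z=3) weight 2/39
  (X=0, Y=1, Z=1) weight 1/24
  (X=0, Y=1, Z=3) weight 1/24
Group by Z:
  weight(Z=1) = 25/312
  weight(Z=3) = 29/312
Total weight = 25/312 + 29/312 = 9/52
P(Z=1 | obs) = 25/312 / 9/52 = 25/54
P(Z=3 | obs) = 29/312 / 9/52 = 29/54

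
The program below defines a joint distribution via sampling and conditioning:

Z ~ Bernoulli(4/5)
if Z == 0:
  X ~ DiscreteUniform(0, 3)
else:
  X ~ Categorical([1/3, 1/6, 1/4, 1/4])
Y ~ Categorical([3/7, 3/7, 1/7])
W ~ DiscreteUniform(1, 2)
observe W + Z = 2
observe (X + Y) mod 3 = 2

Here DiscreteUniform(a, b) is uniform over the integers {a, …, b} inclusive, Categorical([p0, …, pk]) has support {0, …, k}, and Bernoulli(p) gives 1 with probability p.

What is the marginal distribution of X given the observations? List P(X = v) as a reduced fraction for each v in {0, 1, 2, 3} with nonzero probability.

Enumerate traces; 8 have nonzero weight after conditioning:
  (Z=0, X=0, Y=2, W=2) weight 1/280
  (Z=0, X=1, Y=1, W=2) weight 3/280
  (Z=0, X=2, Y=0, W=2) weight 3/280
  (Z=0, X=3, Y=2, W=2) weight 1/280
  (Z=1, X=0, Y=2, W=1) weight 2/105
  (Z=1, X=1, Y=1, W=1) weight 1/35
  (Z=1, X=2, Y=0, W=1) weight 3/70
  (Z=1, X=3, Y=2, W=1) weight 1/70
Group by X:
  weight(X=0) = 19/840
  weight(X=1) = 11/280
  weight(X=2) = 3/56
  weight(X=3) = 1/56
Total weight = 19/840 + 11/280 + 3/56 + 1/56 = 2/15
P(X=0 | obs) = 19/840 / 2/15 = 19/112
P(X=1 | obs) = 11/280 / 2/15 = 33/112
P(X=2 | obs) = 3/56 / 2/15 = 45/112
P(X=3 | obs) = 1/56 / 2/15 = 15/112

P(X=0) = 19/112, P(X=1) = 33/112, P(X=2) = 45/112, P(X=3) = 15/112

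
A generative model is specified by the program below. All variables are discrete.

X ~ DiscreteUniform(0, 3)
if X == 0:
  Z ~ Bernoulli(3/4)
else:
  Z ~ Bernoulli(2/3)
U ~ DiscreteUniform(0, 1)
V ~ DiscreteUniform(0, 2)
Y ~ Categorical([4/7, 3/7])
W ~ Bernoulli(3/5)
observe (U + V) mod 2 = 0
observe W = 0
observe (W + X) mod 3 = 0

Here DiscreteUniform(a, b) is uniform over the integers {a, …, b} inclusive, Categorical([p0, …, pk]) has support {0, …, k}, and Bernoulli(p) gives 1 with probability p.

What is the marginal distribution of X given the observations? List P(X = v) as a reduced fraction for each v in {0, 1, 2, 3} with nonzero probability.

P(X=0) = 1/2, P(X=3) = 1/2

Enumerate traces; 24 have nonzero weight after conditioning:
  (X=0, Z=0, U=0, V=0, Y=0, W=0) weight 1/420
  (X=0, Z=0, U=0, V=0, Y=1, W=0) weight 1/560
  (X=0, Z=0, U=0, V=2, Y=0, W=0) weight 1/420
  (X=0, Z=0, U=0, V=2, Y=1, W=0) weight 1/560
  (X=0, Z=0, U=1, V=1, Y=0, W=0) weight 1/420
  (X=0, Z=0, U=1, V=1, Y=1, W=0) weight 1/560
  (X=0, Z=1, U=0, V=0, Y=0, W=0) weight 1/140
  (X=0, Z=1, U=0, V=0, Y=1, W=0) weight 3/560
  (X=3, Z=0, U=0, V=0, Y=0, W=0) weight 1/315
  … 15 more
Group by X:
  weight(X=0) = 1/20
  weight(X=3) = 1/20
Total weight = 1/20 + 1/20 = 1/10
P(X=0 | obs) = 1/20 / 1/10 = 1/2
P(X=3 | obs) = 1/20 / 1/10 = 1/2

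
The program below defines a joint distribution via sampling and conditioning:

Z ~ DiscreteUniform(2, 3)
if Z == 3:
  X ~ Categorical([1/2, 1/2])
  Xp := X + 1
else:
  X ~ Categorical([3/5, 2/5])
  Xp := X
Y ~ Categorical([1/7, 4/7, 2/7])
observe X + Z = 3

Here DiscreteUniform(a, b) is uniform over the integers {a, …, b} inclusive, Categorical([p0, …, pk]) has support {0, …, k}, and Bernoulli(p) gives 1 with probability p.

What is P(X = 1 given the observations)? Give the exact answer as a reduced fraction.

P(X = 1 | obs) = 4/9

Enumerate traces; 6 have nonzero weight after conditioning:
  (Z=2, X=1, Y=0) weight 1/35
  (Z=2, X=1, Y=1) weight 4/35
  (Z=2, X=1, Y=2) weight 2/35
  (Z=3, X=0, Y=0) weight 1/28
  (Z=3, X=0, Y=1) weight 1/7
  (Z=3, X=0, Y=2) weight 1/14
Group by X:
  weight(X=0) = 1/4
  weight(X=1) = 1/5
Total weight = 1/4 + 1/5 = 9/20
P(X=0 | obs) = 1/4 / 9/20 = 5/9
P(X=1 | obs) = 1/5 / 9/20 = 4/9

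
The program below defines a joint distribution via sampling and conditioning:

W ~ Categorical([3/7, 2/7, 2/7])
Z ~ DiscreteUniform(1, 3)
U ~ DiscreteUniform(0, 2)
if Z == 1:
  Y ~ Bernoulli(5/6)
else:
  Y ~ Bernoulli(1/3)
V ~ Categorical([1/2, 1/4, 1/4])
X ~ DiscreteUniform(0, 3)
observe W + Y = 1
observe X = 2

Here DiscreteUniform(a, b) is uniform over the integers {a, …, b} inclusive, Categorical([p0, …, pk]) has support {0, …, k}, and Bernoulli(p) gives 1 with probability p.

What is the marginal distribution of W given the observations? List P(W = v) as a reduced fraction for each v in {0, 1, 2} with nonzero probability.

Enumerate traces; 54 have nonzero weight after conditioning:
  (W=0, Z=1, U=0, Y=1, V=0, X=2) weight 5/1008
  (W=0, Z=1, U=0, Y=1, V=1, X=2) weight 5/2016
  (W=0, Z=1, U=0, Y=1, V=2, X=2) weight 5/2016
  (W=0, Z=1, U=1, Y=1, V=0, X=2) weight 5/1008
  (W=0, Z=1, U=1, Y=1, V=1, X=2) weight 5/2016
  (W=0, Z=1, U=1, Y=1, V=2, X=2) weight 5/2016
  (W=0, Z=1, U=2, Y=1, V=0, X=2) weight 5/1008
  (W=0, Z=1, U=2, Y=1, V=1, X=2) weight 5/2016
  (W=1, Z=1, U=0, Y=0, V=0, X=2) weight 1/1512
  … 45 more
Group by W:
  weight(W=0) = 3/56
  weight(W=1) = 1/28
Total weight = 3/56 + 1/28 = 5/56
P(W=0 | obs) = 3/56 / 5/56 = 3/5
P(W=1 | obs) = 1/28 / 5/56 = 2/5

P(W=0) = 3/5, P(W=1) = 2/5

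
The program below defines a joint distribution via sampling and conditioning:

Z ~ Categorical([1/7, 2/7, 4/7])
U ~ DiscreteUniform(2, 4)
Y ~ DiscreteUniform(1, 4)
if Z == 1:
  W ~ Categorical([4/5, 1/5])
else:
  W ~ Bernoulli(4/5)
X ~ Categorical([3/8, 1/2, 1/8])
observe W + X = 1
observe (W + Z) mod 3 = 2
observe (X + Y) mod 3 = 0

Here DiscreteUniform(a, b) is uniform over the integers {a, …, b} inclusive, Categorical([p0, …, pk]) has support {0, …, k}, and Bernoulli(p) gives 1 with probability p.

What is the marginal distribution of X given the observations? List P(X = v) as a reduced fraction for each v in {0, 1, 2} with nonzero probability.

P(X=0) = 3/11, P(X=1) = 8/11

Enumerate traces; 6 have nonzero weight after conditioning:
  (Z=1, U=2, Y=3, W=1, X=0) weight 1/560
  (Z=1, U=3, Y=3, W=1, X=0) weight 1/560
  (Z=1, U=4, Y=3, W=1, X=0) weight 1/560
  (Z=2, U=2, Y=2, W=0, X=1) weight 1/210
  (Z=2, U=3, Y=2, W=0, X=1) weight 1/210
  (Z=2, U=4, Y=2, W=0, X=1) weight 1/210
Group by X:
  weight(X=0) = 3/560
  weight(X=1) = 1/70
Total weight = 3/560 + 1/70 = 11/560
P(X=0 | obs) = 3/560 / 11/560 = 3/11
P(X=1 | obs) = 1/70 / 11/560 = 8/11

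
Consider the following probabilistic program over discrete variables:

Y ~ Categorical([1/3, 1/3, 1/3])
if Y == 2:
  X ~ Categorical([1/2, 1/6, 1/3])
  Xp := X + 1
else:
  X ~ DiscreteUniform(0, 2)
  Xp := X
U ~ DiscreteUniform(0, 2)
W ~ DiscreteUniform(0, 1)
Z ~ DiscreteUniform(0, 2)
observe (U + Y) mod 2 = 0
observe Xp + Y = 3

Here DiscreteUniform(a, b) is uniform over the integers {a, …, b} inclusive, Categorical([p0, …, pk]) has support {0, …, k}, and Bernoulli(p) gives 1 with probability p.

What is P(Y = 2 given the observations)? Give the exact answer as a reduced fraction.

P(Y = 2 | obs) = 3/4

Enumerate traces; 18 have nonzero weight after conditioning:
  (Y=1, X=2, U=1, W=0, Z=0) weight 1/162
  (Y=1, X=2, U=1, W=0, Z=1) weight 1/162
  (Y=1, X=2, U=1, W=0, Z=2) weight 1/162
  (Y=1, X=2, U=1, W=1, Z=0) weight 1/162
  (Y=1, X=2, U=1, W=1, Z=1) weight 1/162
  (Y=1, X=2, U=1, W=1, Z=2) weight 1/162
  (Y=2, X=0, U=0, W=0, Z=0) weight 1/108
  (Y=2, X=0, U=0, W=0, Z=1) weight 1/108
  … 10 more
Group by Y:
  weight(Y=1) = 1/27
  weight(Y=2) = 1/9
Total weight = 1/27 + 1/9 = 4/27
P(Y=1 | obs) = 1/27 / 4/27 = 1/4
P(Y=2 | obs) = 1/9 / 4/27 = 3/4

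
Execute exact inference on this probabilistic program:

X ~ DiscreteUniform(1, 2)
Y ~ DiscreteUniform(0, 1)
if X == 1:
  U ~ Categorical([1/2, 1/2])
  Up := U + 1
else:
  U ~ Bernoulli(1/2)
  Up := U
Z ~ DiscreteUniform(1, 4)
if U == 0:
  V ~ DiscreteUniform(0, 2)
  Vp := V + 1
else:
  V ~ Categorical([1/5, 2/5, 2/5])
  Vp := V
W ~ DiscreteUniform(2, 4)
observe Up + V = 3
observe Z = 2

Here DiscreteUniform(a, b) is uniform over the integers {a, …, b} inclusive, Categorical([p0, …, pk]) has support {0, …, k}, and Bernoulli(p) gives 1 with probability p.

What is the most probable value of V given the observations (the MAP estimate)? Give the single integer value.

argmax_v P(V = v | obs) = 2

Enumerate traces; 18 have nonzero weight after conditioning:
  (X=1, Y=0, U=0, Z=2, V=2, W=2) weight 1/288
  (X=1, Y=0, U=0, Z=2, V=2, W=3) weight 1/288
  (X=1, Y=0, U=0, Z=2, V=2, W=4) weight 1/288
  (X=1, Y=0, U=1, Z=2, V=1, W=2) weight 1/240
  (X=1, Y=0, U=1, Z=2, V=1, W=3) weight 1/240
  (X=1, Y=0, U=1, Z=2, V=1, W=4) weight 1/240
  (X=1, Y=1, U=0, Z=2, V=2, W=2) weight 1/288
  (X=1, Y=1, U=0, Z=2, V=2, W=3) weight 1/288
  … 10 more
Group by V:
  weight(V=1) = 1/40
  weight(V=2) = 11/240
Total weight = 1/40 + 11/240 = 17/240
P(V=1 | obs) = 1/40 / 17/240 = 6/17
P(V=2 | obs) = 11/240 / 17/240 = 11/17
argmax = 2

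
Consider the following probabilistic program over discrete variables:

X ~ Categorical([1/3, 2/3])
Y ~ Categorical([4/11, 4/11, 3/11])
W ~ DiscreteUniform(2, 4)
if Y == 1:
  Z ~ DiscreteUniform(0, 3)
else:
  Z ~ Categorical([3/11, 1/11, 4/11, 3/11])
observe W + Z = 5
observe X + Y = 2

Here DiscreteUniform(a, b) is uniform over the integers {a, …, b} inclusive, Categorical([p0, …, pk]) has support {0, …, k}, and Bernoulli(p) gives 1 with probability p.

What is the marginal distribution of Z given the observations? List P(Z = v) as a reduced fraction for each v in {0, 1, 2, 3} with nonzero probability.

P(Z=1) = 5/18, P(Z=2) = 17/45, P(Z=3) = 31/90

Enumerate traces; 6 have nonzero weight after conditioning:
  (X=0, Y=2, W=2, Z=3) weight 1/121
  (X=0, Y=2, W=3, Z=2) weight 4/363
  (X=0, Y=2, W=4, Z=1) weight 1/363
  (X=1, Y=1, W=2, Z=3) weight 2/99
  (X=1, Y=1, W=3, Z=2) weight 2/99
  (X=1, Y=1, W=4, Z=1) weight 2/99
Group by Z:
  weight(Z=1) = 25/1089
  weight(Z=2) = 34/1089
  weight(Z=3) = 31/1089
Total weight = 25/1089 + 34/1089 + 31/1089 = 10/121
P(Z=1 | obs) = 25/1089 / 10/121 = 5/18
P(Z=2 | obs) = 34/1089 / 10/121 = 17/45
P(Z=3 | obs) = 31/1089 / 10/121 = 31/90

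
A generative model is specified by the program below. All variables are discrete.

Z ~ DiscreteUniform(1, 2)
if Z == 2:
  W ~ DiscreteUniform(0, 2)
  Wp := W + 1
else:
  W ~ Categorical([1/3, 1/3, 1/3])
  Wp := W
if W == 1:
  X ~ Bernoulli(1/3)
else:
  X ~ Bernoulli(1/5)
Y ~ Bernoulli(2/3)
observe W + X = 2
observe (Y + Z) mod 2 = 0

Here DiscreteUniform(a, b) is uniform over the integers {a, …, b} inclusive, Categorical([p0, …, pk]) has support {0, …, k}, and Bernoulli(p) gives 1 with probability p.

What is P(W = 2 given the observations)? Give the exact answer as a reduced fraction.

P(W = 2 | obs) = 12/17

Enumerate traces; 4 have nonzero weight after conditioning:
  (Z=1, W=1, X=1, Y=1) weight 1/27
  (Z=1, W=2, X=0, Y=1) weight 4/45
  (Z=2, W=1, X=1, Y=0) weight 1/54
  (Z=2, W=2, X=0, Y=0) weight 2/45
Group by W:
  weight(W=1) = 1/18
  weight(W=2) = 2/15
Total weight = 1/18 + 2/15 = 17/90
P(W=1 | obs) = 1/18 / 17/90 = 5/17
P(W=2 | obs) = 2/15 / 17/90 = 12/17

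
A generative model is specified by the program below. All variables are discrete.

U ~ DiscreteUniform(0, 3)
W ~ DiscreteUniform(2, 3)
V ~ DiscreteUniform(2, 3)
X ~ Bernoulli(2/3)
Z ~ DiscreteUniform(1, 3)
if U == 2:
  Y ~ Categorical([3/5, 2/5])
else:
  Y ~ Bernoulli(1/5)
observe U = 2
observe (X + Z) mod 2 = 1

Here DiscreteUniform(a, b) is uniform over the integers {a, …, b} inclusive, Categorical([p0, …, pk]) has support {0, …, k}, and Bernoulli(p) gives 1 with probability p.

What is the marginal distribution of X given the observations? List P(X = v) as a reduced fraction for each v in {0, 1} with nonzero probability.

P(X=0) = 1/2, P(X=1) = 1/2

Enumerate traces; 24 have nonzero weight after conditioning:
  (U=2, W=2, V=2, X=0, Z=1, Y=0) weight 1/240
  (U=2, W=2, V=2, X=0, Z=1, Y=1) weight 1/360
  (U=2, W=2, V=2, X=0, Z=3, Y=0) weight 1/240
  (U=2, W=2, V=2, X=0, Z=3, Y=1) weight 1/360
  (U=2, W=2, V=2, X=1, Z=2, Y=0) weight 1/120
  (U=2, W=2, V=2, X=1, Z=2, Y=1) weight 1/180
  (U=2, W=2, V=3, X=0, Z=1, Y=0) weight 1/240
  (U=2, W=2, V=3, X=0, Z=1, Y=1) weight 1/360
  … 16 more
Group by X:
  weight(X=0) = 1/18
  weight(X=1) = 1/18
Total weight = 1/18 + 1/18 = 1/9
P(X=0 | obs) = 1/18 / 1/9 = 1/2
P(X=1 | obs) = 1/18 / 1/9 = 1/2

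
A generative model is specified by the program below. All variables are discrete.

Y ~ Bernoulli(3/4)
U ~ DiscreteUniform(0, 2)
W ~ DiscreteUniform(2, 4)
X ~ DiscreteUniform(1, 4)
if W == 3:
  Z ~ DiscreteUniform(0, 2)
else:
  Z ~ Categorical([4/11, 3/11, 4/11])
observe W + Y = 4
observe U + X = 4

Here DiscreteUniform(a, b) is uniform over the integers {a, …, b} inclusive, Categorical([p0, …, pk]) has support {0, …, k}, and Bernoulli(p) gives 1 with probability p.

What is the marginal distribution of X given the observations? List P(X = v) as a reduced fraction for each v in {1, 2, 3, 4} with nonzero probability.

Enumerate traces; 18 have nonzero weight after conditioning:
  (Y=0, U=0, W=4, X=4, Z=0) weight 1/396
  (Y=0, U=0, W=4, X=4, Z=1) weight 1/528
  (Y=0, U=0, W=4, X=4, Z=2) weight 1/396
  (Y=0, U=1, W=4, X=3, Z=0) weight 1/396
  (Y=0, U=1, W=4, X=3, Z=1) weight 1/528
  (Y=0, U=1, W=4, X=3, Z=2) weight 1/396
  (Y=0, U=2, W=4, X=2, Z=0) weight 1/396
  (Y=0, U=2, W=4, X=2, Z=1) weight 1/528
  … 10 more
Group by X:
  weight(X=2) = 1/36
  weight(X=3) = 1/36
  weight(X=4) = 1/36
Total weight = 1/36 + 1/36 + 1/36 = 1/12
P(X=2 | obs) = 1/36 / 1/12 = 1/3
P(X=3 | obs) = 1/36 / 1/12 = 1/3
P(X=4 | obs) = 1/36 / 1/12 = 1/3

P(X=2) = 1/3, P(X=3) = 1/3, P(X=4) = 1/3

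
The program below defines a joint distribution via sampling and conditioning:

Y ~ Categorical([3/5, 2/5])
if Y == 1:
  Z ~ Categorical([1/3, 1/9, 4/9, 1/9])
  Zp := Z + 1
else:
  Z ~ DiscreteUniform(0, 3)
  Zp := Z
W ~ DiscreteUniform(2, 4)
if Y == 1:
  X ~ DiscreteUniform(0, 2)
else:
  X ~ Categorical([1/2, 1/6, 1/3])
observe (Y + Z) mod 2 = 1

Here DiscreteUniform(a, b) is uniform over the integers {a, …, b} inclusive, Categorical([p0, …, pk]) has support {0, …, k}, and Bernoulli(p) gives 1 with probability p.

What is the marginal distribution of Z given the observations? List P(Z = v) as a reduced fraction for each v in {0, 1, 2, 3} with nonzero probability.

P(Z=0) = 12/55, P(Z=1) = 27/110, P(Z=2) = 16/55, P(Z=3) = 27/110

Enumerate traces; 36 have nonzero weight after conditioning:
  (Y=0, Z=1, W=2, X=0) weight 1/40
  (Y=0, Z=1, W=2, X=1) weight 1/120
  (Y=0, Z=1, W=2, X=2) weight 1/60
  (Y=0, Z=1, W=3, X=0) weight 1/40
  (Y=0, Z=1, W=3, X=1) weight 1/120
  (Y=0, Z=1, W=3, X=2) weight 1/60
  (Y=0, Z=1, W=4, X=0) weight 1/40
  (Y=0, Z=1, W=4, X=1) weight 1/120
  (Y=0, Z=3, W=2, X=0) weight 1/40
  (Y=1, Z=0, W=2, X=0) weight 2/135
  … 26 more
Group by Z:
  weight(Z=0) = 2/15
  weight(Z=1) = 3/20
  weight(Z=2) = 8/45
  weight(Z=3) = 3/20
Total weight = 2/15 + 3/20 + 8/45 + 3/20 = 11/18
P(Z=0 | obs) = 2/15 / 11/18 = 12/55
P(Z=1 | obs) = 3/20 / 11/18 = 27/110
P(Z=2 | obs) = 8/45 / 11/18 = 16/55
P(Z=3 | obs) = 3/20 / 11/18 = 27/110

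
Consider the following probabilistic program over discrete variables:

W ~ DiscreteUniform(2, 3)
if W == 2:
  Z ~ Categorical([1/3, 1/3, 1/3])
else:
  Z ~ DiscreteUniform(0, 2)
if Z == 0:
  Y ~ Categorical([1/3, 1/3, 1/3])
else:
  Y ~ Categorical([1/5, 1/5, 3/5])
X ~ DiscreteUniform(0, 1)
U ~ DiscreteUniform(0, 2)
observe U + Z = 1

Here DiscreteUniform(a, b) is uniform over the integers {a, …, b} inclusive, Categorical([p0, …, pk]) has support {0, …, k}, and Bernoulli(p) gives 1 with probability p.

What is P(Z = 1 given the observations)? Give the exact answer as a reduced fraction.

P(Z = 1 | obs) = 1/2

Enumerate traces; 24 have nonzero weight after conditioning:
  (W=2, Z=0, Y=0, X=0, U=1) weight 1/108
  (W=2, Z=0, Y=0, X=1, U=1) weight 1/108
  (W=2, Z=0, Y=1, X=0, U=1) weight 1/108
  (W=2, Z=0, Y=1, X=1, U=1) weight 1/108
  (W=2, Z=0, Y=2, X=0, U=1) weight 1/108
  (W=2, Z=0, Y=2, X=1, U=1) weight 1/108
  (W=2, Z=1, Y=0, X=0, U=0) weight 1/180
  (W=2, Z=1, Y=0, X=1, U=0) weight 1/180
  … 16 more
Group by Z:
  weight(Z=0) = 1/9
  weight(Z=1) = 1/9
Total weight = 1/9 + 1/9 = 2/9
P(Z=0 | obs) = 1/9 / 2/9 = 1/2
P(Z=1 | obs) = 1/9 / 2/9 = 1/2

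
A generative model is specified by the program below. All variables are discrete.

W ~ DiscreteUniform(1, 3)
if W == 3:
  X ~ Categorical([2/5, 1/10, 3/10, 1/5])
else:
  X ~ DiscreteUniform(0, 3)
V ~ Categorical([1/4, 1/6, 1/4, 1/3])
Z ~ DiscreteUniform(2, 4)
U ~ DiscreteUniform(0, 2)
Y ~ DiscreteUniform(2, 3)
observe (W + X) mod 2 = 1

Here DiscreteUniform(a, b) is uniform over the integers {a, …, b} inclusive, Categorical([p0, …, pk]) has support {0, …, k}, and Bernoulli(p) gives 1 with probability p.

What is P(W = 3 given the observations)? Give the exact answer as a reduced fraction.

Enumerate traces; 432 have nonzero weight after conditioning:
  (W=1, X=0, V=0, Z=2, U=0, Y=2) weight 1/864
  (W=1, X=0, V=0, Z=2, U=0, Y=3) weight 1/864
  (W=1, X=0, V=0, Z=2, U=1, Y=2) weight 1/864
  (W=1, X=0, V=0, Z=2, U=1, Y=3) weight 1/864
  (W=1, X=0, V=0, Z=2, U=2, Y=2) weight 1/864
  (W=1, X=0, V=0, Z=2, U=2, Y=3) weight 1/864
  (W=1, X=0, V=0, Z=3, U=0, Y=2) weight 1/864
  (W=1, X=0, V=0, Z=3, U=0, Y=3) weight 1/864
  (W=2, X=1, V=0, Z=2, U=0, Y=2) weight 1/864
  (W=3, X=0, V=0, Z=2, U=0, Y=2) weight 1/540
  … 422 more
Group by W:
  weight(W=1) = 1/6
  weight(W=2) = 1/6
  weight(W=3) = 7/30
Total weight = 1/6 + 1/6 + 7/30 = 17/30
P(W=1 | obs) = 1/6 / 17/30 = 5/17
P(W=2 | obs) = 1/6 / 17/30 = 5/17
P(W=3 | obs) = 7/30 / 17/30 = 7/17

P(W = 3 | obs) = 7/17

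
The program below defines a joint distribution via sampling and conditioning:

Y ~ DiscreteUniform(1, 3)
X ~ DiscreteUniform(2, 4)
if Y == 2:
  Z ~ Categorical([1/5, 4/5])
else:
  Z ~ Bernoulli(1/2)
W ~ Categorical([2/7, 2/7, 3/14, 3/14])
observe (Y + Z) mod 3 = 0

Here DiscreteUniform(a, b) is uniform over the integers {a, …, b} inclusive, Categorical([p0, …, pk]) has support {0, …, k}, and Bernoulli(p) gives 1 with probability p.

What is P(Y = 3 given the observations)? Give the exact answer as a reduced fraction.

Enumerate traces; 24 have nonzero weight after conditioning:
  (Y=2, X=2, Z=1, W=0) weight 8/315
  (Y=2, X=2, Z=1, W=1) weight 8/315
  (Y=2, X=2, Z=1, W=2) weight 2/105
  (Y=2, X=2, Z=1, W=3) weight 2/105
  (Y=2, X=3, Z=1, W=0) weight 8/315
  (Y=2, X=3, Z=1, W=1) weight 8/315
  (Y=2, X=3, Z=1, W=2) weight 2/105
  (Y=2, X=3, Z=1, W=3) weight 2/105
  (Y=3, X=2, Z=0, W=0) weight 1/63
  … 15 more
Group by Y:
  weight(Y=2) = 4/15
  weight(Y=3) = 1/6
Total weight = 4/15 + 1/6 = 13/30
P(Y=2 | obs) = 4/15 / 13/30 = 8/13
P(Y=3 | obs) = 1/6 / 13/30 = 5/13

P(Y = 3 | obs) = 5/13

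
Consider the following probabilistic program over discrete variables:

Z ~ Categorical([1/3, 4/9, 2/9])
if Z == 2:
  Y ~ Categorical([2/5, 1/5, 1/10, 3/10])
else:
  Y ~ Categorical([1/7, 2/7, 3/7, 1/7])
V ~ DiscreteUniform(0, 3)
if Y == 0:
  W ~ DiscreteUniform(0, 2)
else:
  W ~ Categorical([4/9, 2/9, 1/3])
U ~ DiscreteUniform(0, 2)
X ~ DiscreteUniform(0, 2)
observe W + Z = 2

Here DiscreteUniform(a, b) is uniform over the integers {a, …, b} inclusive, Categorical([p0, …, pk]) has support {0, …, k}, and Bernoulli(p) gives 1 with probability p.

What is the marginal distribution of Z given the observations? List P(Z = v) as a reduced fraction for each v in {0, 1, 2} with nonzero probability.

Enumerate traces; 432 have nonzero weight after conditioning:
  (Z=0, Y=0, V=0, W=2, U=0, X=0) weight 1/2268
  (Z=0, Y=0, V=0, W=2, U=0, X=1) weight 1/2268
  (Z=0, Y=0, V=0, W=2, U=0, X=2) weight 1/2268
  (Z=0, Y=0, V=0, W=2, U=1, X=0) weight 1/2268
  (Z=0, Y=0, V=0, W=2, U=1, X=1) weight 1/2268
  (Z=0, Y=0, V=0, W=2, U=1, X=2) weight 1/2268
  (Z=0, Y=0, V=0, W=2, U=2, X=0) weight 1/2268
  (Z=0, Y=0, V=0, W=2, U=2, X=1) weight 1/2268
  (Z=1, Y=0, V=0, W=1, U=0, X=0) weight 1/1701
  (Z=2, Y=0, V=0, W=0, U=0, X=0) weight 1/1215
  … 422 more
Group by Z:
  weight(Z=0) = 1/9
  weight(Z=1) = 20/189
  weight(Z=2) = 4/45
Total weight = 1/9 + 20/189 + 4/45 = 289/945
P(Z=0 | obs) = 1/9 / 289/945 = 105/289
P(Z=1 | obs) = 20/189 / 289/945 = 100/289
P(Z=2 | obs) = 4/45 / 289/945 = 84/289

P(Z=0) = 105/289, P(Z=1) = 100/289, P(Z=2) = 84/289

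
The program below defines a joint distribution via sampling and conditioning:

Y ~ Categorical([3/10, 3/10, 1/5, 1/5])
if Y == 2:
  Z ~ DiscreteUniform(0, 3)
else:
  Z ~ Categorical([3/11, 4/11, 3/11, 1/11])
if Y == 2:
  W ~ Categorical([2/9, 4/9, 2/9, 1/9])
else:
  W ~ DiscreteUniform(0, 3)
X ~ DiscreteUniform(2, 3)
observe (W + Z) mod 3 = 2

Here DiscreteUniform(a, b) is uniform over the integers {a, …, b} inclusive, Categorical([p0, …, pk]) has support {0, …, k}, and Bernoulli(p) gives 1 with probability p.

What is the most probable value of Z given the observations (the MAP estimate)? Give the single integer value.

argmax_v P(Z = v | obs) = 2

Enumerate traces; 40 have nonzero weight after conditioning:
  (Y=0, Z=0, W=2, X=2) weight 9/880
  (Y=0, Z=0, W=2, X=3) weight 9/880
  (Y=0, Z=1, W=1, X=2) weight 3/220
  (Y=0, Z=1, W=1, X=3) weight 3/220
  (Y=0, Z=2, W=0, X=2) weight 9/880
  (Y=0, Z=2, W=0, X=3) weight 9/880
  (Y=0, Z=2, W=3, X=2) weight 9/880
  (Y=0, Z=2, W=3, X=3) weight 9/880
  (Y=0, Z=3, W=2, X=2) weight 3/880
  … 31 more
Group by Z:
  weight(Z=0) = 13/198
  weight(Z=1) = 47/495
  weight(Z=2) = 83/660
  weight(Z=3) = 29/990
Total weight = 13/198 + 47/495 + 83/660 + 29/990 = 125/396
P(Z=0 | obs) = 13/198 / 125/396 = 26/125
P(Z=1 | obs) = 47/495 / 125/396 = 188/625
P(Z=2 | obs) = 83/660 / 125/396 = 249/625
P(Z=3 | obs) = 29/990 / 125/396 = 58/625
argmax = 2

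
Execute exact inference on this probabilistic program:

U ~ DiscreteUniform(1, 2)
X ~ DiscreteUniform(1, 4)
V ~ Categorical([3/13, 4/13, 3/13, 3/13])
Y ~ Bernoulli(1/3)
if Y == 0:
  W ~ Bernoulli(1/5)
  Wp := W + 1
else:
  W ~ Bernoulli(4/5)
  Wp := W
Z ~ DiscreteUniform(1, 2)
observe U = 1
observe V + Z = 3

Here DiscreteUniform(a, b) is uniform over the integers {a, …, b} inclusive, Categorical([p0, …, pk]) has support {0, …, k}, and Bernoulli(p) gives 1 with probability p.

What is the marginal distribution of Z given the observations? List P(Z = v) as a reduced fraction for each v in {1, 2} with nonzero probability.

P(Z=1) = 3/7, P(Z=2) = 4/7

Enumerate traces; 32 have nonzero weight after conditioning:
  (U=1, X=1, V=1, Y=0, W=0, Z=2) weight 2/195
  (U=1, X=1, V=1, Y=0, W=1, Z=2) weight 1/390
  (U=1, X=1, V=1, Y=1, W=0, Z=2) weight 1/780
  (U=1, X=1, V=1, Y=1, W=1, Z=2) weight 1/195
  (U=1, X=1, V=2, Y=0, W=0, Z=1) weight 1/130
  (U=1, X=1, V=2, Y=0, W=1, Z=1) weight 1/520
  (U=1, X=1, V=2, Y=1, W=0, Z=1) weight 1/1040
  (U=1, X=1, V=2, Y=1, W=1, Z=1) weight 1/260
  … 24 more
Group by Z:
  weight(Z=1) = 3/52
  weight(Z=2) = 1/13
Total weight = 3/52 + 1/13 = 7/52
P(Z=1 | obs) = 3/52 / 7/52 = 3/7
P(Z=2 | obs) = 1/13 / 7/52 = 4/7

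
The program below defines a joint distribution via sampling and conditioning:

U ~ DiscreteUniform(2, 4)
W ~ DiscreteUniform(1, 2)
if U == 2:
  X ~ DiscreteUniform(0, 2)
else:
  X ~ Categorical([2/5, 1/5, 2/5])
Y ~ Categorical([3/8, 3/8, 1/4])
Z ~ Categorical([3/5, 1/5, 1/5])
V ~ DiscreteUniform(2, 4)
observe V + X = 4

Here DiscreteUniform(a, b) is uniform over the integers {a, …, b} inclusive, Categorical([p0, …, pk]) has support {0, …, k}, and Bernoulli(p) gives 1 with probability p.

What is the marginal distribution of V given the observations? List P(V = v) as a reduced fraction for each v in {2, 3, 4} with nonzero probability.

Enumerate traces; 162 have nonzero weight after conditioning:
  (U=2, W=1, X=0, Y=0, Z=0, V=4) weight 1/240
  (U=2, W=1, X=0, Y=0, Z=1, V=4) weight 1/720
  (U=2, W=1, X=0, Y=0, Z=2, V=4) weight 1/720
  (U=2, W=1, X=0, Y=1, Z=0, V=4) weight 1/240
  (U=2, W=1, X=0, Y=1, Z=1, V=4) weight 1/720
  (U=2, W=1, X=0, Y=1, Z=2, V=4) weight 1/720
  (U=2, W=1, X=0, Y=2, Z=0, V=4) weight 1/360
  (U=2, W=1, X=0, Y=2, Z=1, V=4) weight 1/1080
  (U=2, W=1, X=1, Y=0, Z=0, V=3) weight 1/240
  (U=2, W=1, X=2, Y=0, Z=0, V=2) weight 1/240
  … 152 more
Group by V:
  weight(V=2) = 17/135
  weight(V=3) = 11/135
  weight(V=4) = 17/135
Total weight = 17/135 + 11/135 + 17/135 = 1/3
P(V=2 | obs) = 17/135 / 1/3 = 17/45
P(V=3 | obs) = 11/135 / 1/3 = 11/45
P(V=4 | obs) = 17/135 / 1/3 = 17/45

P(V=2) = 17/45, P(V=3) = 11/45, P(V=4) = 17/45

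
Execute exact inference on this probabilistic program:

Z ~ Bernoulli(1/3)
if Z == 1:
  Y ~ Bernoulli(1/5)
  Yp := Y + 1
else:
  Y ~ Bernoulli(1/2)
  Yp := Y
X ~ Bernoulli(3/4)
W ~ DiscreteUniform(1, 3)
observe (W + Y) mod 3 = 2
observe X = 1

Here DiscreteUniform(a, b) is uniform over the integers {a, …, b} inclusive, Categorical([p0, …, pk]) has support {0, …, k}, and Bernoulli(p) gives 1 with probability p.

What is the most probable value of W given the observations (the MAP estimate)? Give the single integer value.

Enumerate traces; 4 have nonzero weight after conditioning:
  (Z=0, Y=0, X=1, W=2) weight 1/12
  (Z=0, Y=1, X=1, W=1) weight 1/12
  (Z=1, Y=0, X=1, W=2) weight 1/15
  (Z=1, Y=1, X=1, W=1) weight 1/60
Group by W:
  weight(W=1) = 1/10
  weight(W=2) = 3/20
Total weight = 1/10 + 3/20 = 1/4
P(W=1 | obs) = 1/10 / 1/4 = 2/5
P(W=2 | obs) = 3/20 / 1/4 = 3/5
argmax = 2

argmax_v P(W = v | obs) = 2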